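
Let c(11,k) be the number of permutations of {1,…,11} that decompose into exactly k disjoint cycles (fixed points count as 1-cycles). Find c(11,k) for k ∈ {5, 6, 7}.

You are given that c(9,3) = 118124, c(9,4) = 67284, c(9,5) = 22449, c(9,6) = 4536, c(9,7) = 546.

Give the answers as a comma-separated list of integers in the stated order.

3416930, 902055, 157773

[10] T[10,4]:9*67284+118124=723680 · T[10,5]:9*22449+67284=269325 · T[10,6]:9*4536+22449=63273 · T[10,7]:9*546+4536=9450
[11] T[11,5]:10*269325+723680=3416930 · T[11,6]:10*63273+269325=902055 · T[11,7]:10*9450+63273=157773
Read c(11,5) = 3416930, c(11,6) = 902055, c(11,7) = 157773.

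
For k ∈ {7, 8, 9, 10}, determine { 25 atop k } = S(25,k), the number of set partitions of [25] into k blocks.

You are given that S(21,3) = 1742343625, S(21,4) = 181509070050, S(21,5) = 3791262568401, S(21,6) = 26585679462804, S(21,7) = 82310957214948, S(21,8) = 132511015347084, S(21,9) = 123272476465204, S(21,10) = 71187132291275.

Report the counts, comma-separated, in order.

227832482998716310, 690223721118368580, 1167921451092973005, 1203163392175387500

@22  (22,4):181509070050·4+1742343625→727778623825, (22,5):3791262568401·5+181509070050→19137821912055, (22,6):26585679462804·6+3791262568401→163305339345225, (22,7):82310957214948·7+26585679462804→602762379967440, (22,8):132511015347084·8+82310957214948→1142399079991620, (22,9):123272476465204·9+132511015347084→1241963303533920, (22,10):71187132291275·10+123272476465204→835143799377954
@23  (23,5):19137821912055·5+727778623825→96416888184100, (23,6):163305339345225·6+19137821912055→998969857983405, (23,7):602762379967440·7+163305339345225→4382641999117305, (23,8):1142399079991620·8+602762379967440→9741955019900400, (23,9):1241963303533920·9+1142399079991620→12320068811796900, (23,10):835143799377954·10+1241963303533920→9593401297313460
@24  (24,6):998969857983405·6+96416888184100→6090236036084530, (24,7):4382641999117305·7+998969857983405→31677463851804540, (24,8):9741955019900400·8+4382641999117305→82318282158320505, (24,9):12320068811796900·9+9741955019900400→120622574326072500, (24,10):9593401297313460·10+12320068811796900→108254081784931500
@25  (25,7):31677463851804540·7+6090236036084530→227832482998716310, (25,8):82318282158320505·8+31677463851804540→690223721118368580, (25,9):120622574326072500·9+82318282158320505→1167921451092973005, (25,10):108254081784931500·10+120622574326072500→1203163392175387500
Read S(25,7) = 227832482998716310, S(25,8) = 690223721118368580, S(25,9) = 1167921451092973005, S(25,10) = 1203163392175387500.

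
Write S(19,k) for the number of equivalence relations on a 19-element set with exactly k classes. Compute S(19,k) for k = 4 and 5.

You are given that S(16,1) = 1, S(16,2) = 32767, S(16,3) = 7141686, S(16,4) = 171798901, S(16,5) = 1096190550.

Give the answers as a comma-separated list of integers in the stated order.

row 17: T[17][2]=2·32767+1=65535  T[17][3]=3·7141686+32767=21457825  T[17][4]=4·171798901+7141686=694337290  T[17][5]=5·1096190550+171798901=5652751651
row 18: T[18][3]=3·21457825+65535=64439010  T[18][4]=4·694337290+21457825=2798806985  T[18][5]=5·5652751651+694337290=28958095545
row 19: T[19][4]=4·2798806985+64439010=11259666950  T[19][5]=5·28958095545+2798806985=147589284710
Read S(19,4) = 11259666950, S(19,5) = 147589284710.

11259666950, 147589284710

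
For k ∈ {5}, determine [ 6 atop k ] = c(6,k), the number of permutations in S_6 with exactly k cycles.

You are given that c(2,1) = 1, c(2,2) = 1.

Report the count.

15

[3] T[3,2]:2*1+1=3 · T[3,3]:2*0+1=1
[4] T[4,3]:3*1+3=6 · T[4,4]:3*0+1=1
[5] T[5,4]:4*1+6=10 · T[5,5]:4*0+1=1
[6] T[6,5]:5*1+10=15
Read c(6,5) = 15.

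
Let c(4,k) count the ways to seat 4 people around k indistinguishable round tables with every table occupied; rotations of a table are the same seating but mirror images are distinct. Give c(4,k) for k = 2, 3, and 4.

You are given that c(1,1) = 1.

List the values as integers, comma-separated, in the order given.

r2: T_2,1=1×1+0=1; T_2,2=1×0+1=1
r3: T_3,1=2×1+0=2; T_3,2=2×1+1=3; T_3,3=2×0+1=1
r4: T_4,2=3×3+2=11; T_4,3=3×1+3=6; T_4,4=3×0+1=1
Read c(4,2) = 11, c(4,3) = 6, c(4,4) = 1.

11, 6, 1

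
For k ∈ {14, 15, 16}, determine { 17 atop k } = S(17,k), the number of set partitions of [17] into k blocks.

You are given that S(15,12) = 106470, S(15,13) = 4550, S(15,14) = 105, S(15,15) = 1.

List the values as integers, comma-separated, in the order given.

249900, 7820, 136

[16] T[16,13]:13*4550+106470=165620 · T[16,14]:14*105+4550=6020 · T[16,15]:15*1+105=120 · T[16,16]:16*0+1=1
[17] T[17,14]:14*6020+165620=249900 · T[17,15]:15*120+6020=7820 · T[17,16]:16*1+120=136
Read S(17,14) = 249900, S(17,15) = 7820, S(17,16) = 136.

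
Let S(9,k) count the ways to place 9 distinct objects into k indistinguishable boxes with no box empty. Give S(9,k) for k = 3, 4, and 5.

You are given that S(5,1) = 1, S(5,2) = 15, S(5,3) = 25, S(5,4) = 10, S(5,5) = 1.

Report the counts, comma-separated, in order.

3025, 7770, 6951

[6] T[6,1]:1*1+0=1 · T[6,2]:2*15+1=31 · T[6,3]:3*25+15=90 · T[6,4]:4*10+25=65 · T[6,5]:5*1+10=15
[7] T[7,1]:1*1+0=1 · T[7,2]:2*31+1=63 · T[7,3]:3*90+31=301 · T[7,4]:4*65+90=350 · T[7,5]:5*15+65=140
[8] T[8,2]:2*63+1=127 · T[8,3]:3*301+63=966 · T[8,4]:4*350+301=1701 · T[8,5]:5*140+350=1050
[9] T[9,3]:3*966+127=3025 · T[9,4]:4*1701+966=7770 · T[9,5]:5*1050+1701=6951
Read S(9,3) = 3025, S(9,4) = 7770, S(9,5) = 6951.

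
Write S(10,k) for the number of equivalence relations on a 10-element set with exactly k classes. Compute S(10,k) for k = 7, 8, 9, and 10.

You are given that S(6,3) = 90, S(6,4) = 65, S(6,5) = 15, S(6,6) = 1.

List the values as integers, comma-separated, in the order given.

[7] T[7,4]:4*65+90=350 · T[7,5]:5*15+65=140 · T[7,6]:6*1+15=21 · T[7,7]:7*0+1=1
[8] T[8,5]:5*140+350=1050 · T[8,6]:6*21+140=266 · T[8,7]:7*1+21=28 · T[8,8]:8*0+1=1
[9] T[9,6]:6*266+1050=2646 · T[9,7]:7*28+266=462 · T[9,8]:8*1+28=36 · T[9,9]:9*0+1=1
[10] T[10,7]:7*462+2646=5880 · T[10,8]:8*36+462=750 · T[10,9]:9*1+36=45 · T[10,10]:10*0+1=1
Read S(10,7) = 5880, S(10,8) = 750, S(10,9) = 45, S(10,10) = 1.

5880, 750, 45, 1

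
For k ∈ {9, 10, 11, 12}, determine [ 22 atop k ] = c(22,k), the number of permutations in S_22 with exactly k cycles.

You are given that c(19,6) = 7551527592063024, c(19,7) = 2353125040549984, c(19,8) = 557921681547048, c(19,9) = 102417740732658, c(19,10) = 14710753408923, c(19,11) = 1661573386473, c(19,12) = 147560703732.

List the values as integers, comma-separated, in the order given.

row 20: T[20][7]=19·2353125040549984+7551527592063024=52260903362512720  T[20][8]=19·557921681547048+2353125040549984=12953636989943896  T[20][9]=19·102417740732658+557921681547048=2503858755467550  T[20][10]=19·14710753408923+102417740732658=381922055502195  T[20][11]=19·1661573386473+14710753408923=46280647751910  T[20][12]=19·147560703732+1661573386473=4465226757381
row 21: T[21][8]=20·12953636989943896+52260903362512720=311333643161390640  T[21][9]=20·2503858755467550+12953636989943896=63030812099294896  T[21][10]=20·381922055502195+2503858755467550=10142299865511450  T[21][11]=20·46280647751910+381922055502195=1307535010540395  T[21][12]=20·4465226757381+46280647751910=135585182899530
row 22: T[22][9]=21·63030812099294896+311333643161390640=1634980697246583456  T[22][10]=21·10142299865511450+63030812099294896=276019109275035346  T[22][11]=21·1307535010540395+10142299865511450=37600535086859745  T[22][12]=21·135585182899530+1307535010540395=4154823851430525
Read c(22,9) = 1634980697246583456, c(22,10) = 276019109275035346, c(22,11) = 37600535086859745, c(22,12) = 4154823851430525.

1634980697246583456, 276019109275035346, 37600535086859745, 4154823851430525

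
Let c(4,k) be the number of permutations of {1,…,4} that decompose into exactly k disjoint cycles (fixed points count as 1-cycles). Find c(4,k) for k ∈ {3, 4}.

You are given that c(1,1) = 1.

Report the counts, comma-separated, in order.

r2: T_2,1=1×1+0=1; T_2,2=1×0+1=1
r3: T_3,2=2×1+1=3; T_3,3=2×0+1=1
r4: T_4,3=3×1+3=6; T_4,4=3×0+1=1
Read c(4,3) = 6, c(4,4) = 1.

6, 1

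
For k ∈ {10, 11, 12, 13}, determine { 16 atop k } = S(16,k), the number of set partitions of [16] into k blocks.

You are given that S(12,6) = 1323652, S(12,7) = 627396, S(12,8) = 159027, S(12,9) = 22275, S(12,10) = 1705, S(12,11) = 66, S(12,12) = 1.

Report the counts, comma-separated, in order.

193754990, 28936908, 2757118, 165620

[13] T[13,7]:7*627396+1323652=5715424 · T[13,8]:8*159027+627396=1899612 · T[13,9]:9*22275+159027=359502 · T[13,10]:10*1705+22275=39325 · T[13,11]:11*66+1705=2431 · T[13,12]:12*1+66=78 · T[13,13]:13*0+1=1
[14] T[14,8]:8*1899612+5715424=20912320 · T[14,9]:9*359502+1899612=5135130 · T[14,10]:10*39325+359502=752752 · T[14,11]:11*2431+39325=66066 · T[14,12]:12*78+2431=3367 · T[14,13]:13*1+78=91
[15] T[15,9]:9*5135130+20912320=67128490 · T[15,10]:10*752752+5135130=12662650 · T[15,11]:11*66066+752752=1479478 · T[15,12]:12*3367+66066=106470 · T[15,13]:13*91+3367=4550
[16] T[16,10]:10*12662650+67128490=193754990 · T[16,11]:11*1479478+12662650=28936908 · T[16,12]:12*106470+1479478=2757118 · T[16,13]:13*4550+106470=165620
Read S(16,10) = 193754990, S(16,11) = 28936908, S(16,12) = 2757118, S(16,13) = 165620.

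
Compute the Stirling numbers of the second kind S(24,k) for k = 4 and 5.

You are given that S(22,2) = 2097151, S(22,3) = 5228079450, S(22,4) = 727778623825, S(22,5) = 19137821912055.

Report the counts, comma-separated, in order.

11681056634501, 485000783495250

row 23: T[23][3]=3·5228079450+2097151=15686335501  T[23][4]=4·727778623825+5228079450=2916342574750  T[23][5]=5·19137821912055+727778623825=96416888184100
row 24: T[24][4]=4·2916342574750+15686335501=11681056634501  T[24][5]=5·96416888184100+2916342574750=485000783495250
Read S(24,4) = 11681056634501, S(24,5) = 485000783495250.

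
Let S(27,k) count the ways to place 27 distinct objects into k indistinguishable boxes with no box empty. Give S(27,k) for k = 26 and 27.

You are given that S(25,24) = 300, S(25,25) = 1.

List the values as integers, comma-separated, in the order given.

351, 1

[26] T[26,25]:25*1+300=325 · T[26,26]:26*0+1=1
[27] T[27,26]:26*1+325=351 · T[27,27]:27*0+1=1
Read S(27,26) = 351, S(27,27) = 1.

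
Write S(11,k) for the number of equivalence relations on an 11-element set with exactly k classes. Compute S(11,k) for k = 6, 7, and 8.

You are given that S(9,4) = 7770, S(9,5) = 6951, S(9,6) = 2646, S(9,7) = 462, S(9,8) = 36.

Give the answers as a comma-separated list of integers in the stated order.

179487, 63987, 11880

@10  (10,5):6951·5+7770→42525, (10,6):2646·6+6951→22827, (10,7):462·7+2646→5880, (10,8):36·8+462→750
@11  (11,6):22827·6+42525→179487, (11,7):5880·7+22827→63987, (11,8):750·8+5880→11880
Read S(11,6) = 179487, S(11,7) = 63987, S(11,8) = 11880.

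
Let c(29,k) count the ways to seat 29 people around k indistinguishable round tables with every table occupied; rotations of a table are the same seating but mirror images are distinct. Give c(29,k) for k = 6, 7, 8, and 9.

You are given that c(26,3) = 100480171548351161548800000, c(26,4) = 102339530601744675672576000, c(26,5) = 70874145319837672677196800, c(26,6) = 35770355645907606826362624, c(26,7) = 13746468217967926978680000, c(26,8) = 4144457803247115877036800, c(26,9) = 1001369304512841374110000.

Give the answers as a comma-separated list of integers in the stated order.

866422974395414742142363398144, 354237722035840197377888292864, 114481515057741551880042390144, 29891934088703915048808047424

@27  (27,4):102339530601744675672576000·26+100480171548351161548800000→2761307967193712729035776000, (27,5):70874145319837672677196800·26+102339530601744675672576000→1945067308917524165279692800, (27,6):35770355645907606826362624·26+70874145319837672677196800→1000903392113435450162625024, (27,7):13746468217967926978680000·26+35770355645907606826362624→393178529313073708272042624, (27,8):4144457803247115877036800·26+13746468217967926978680000→121502371102392939781636800, (27,9):1001369304512841374110000·26+4144457803247115877036800→30180059720580991603896800
@28  (28,5):1945067308917524165279692800·27+2761307967193712729035776000→55278125307966865191587481600, (28,6):1000903392113435450162625024·27+1945067308917524165279692800→28969458895980281319670568448, (28,7):393178529313073708272042624·27+1000903392113435450162625024→11616723683566425573507775872, (28,8):121502371102392939781636800·27+393178529313073708272042624→3673742549077683082376236224, (28,9):30180059720580991603896800·27+121502371102392939781636800→936363983558079713086850400
@29  (29,6):28969458895980281319670568448·28+55278125307966865191587481600→866422974395414742142363398144, (29,7):11616723683566425573507775872·28+28969458895980281319670568448→354237722035840197377888292864, (29,8):3673742549077683082376236224·28+11616723683566425573507775872→114481515057741551880042390144, (29,9):936363983558079713086850400·28+3673742549077683082376236224→29891934088703915048808047424
Read c(29,6) = 866422974395414742142363398144, c(29,7) = 354237722035840197377888292864, c(29,8) = 114481515057741551880042390144, c(29,9) = 29891934088703915048808047424.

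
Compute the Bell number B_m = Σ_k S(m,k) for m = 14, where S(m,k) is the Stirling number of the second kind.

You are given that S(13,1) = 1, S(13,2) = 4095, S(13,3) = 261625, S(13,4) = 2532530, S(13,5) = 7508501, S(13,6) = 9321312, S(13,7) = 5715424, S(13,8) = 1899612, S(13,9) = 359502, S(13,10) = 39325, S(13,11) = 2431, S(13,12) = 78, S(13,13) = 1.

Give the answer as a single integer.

190899322

r14: T_14,1=1×1+0=1; T_14,2=2×4095+1=8191; T_14,3=3×261625+4095=788970; T_14,4=4×2532530+261625=10391745; T_14,5=5×7508501+2532530=40075035; T_14,6=6×9321312+7508501=63436373; T_14,7=7×5715424+9321312=49329280; T_14,8=8×1899612+5715424=20912320; T_14,9=9×359502+1899612=5135130; T_14,10=10×39325+359502=752752; T_14,11=11×2431+39325=66066; T_14,12=12×78+2431=3367; T_14,13=13×1+78=91; T_14,14=14×0+1=1
B_14 = ΣS(14,k) = 1+8191+788970+10391745+40075035+63436373+49329280+20912320+5135130+752752+66066+3367+91+1 = 190899322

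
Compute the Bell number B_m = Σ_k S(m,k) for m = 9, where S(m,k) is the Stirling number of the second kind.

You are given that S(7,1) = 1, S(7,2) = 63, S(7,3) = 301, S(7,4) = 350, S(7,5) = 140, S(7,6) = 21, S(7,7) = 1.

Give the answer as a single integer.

21147

@8  (8,1):1·1+0→1, (8,2):63·2+1→127, (8,3):301·3+63→966, (8,4):350·4+301→1701, (8,5):140·5+350→1050, (8,6):21·6+140→266, (8,7):1·7+21→28, (8,8):0·8+1→1
@9  (9,1):1·1+0→1, (9,2):127·2+1→255, (9,3):966·3+127→3025, (9,4):1701·4+966→7770, (9,5):1050·5+1701→6951, (9,6):266·6+1050→2646, (9,7):28·7+266→462, (9,8):1·8+28→36, (9,9):0·9+1→1
B_9 = ΣS(9,k) = 1+255+3025+7770+6951+2646+462+36+1 = 21147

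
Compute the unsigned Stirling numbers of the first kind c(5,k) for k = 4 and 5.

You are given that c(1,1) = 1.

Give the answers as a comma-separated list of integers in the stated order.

10, 1

@2  (2,1):1·1+0→1, (2,2):0·1+1→1
@3  (3,2):1·2+1→3, (3,3):0·2+1→1
@4  (4,3):1·3+3→6, (4,4):0·3+1→1
@5  (5,4):1·4+6→10, (5,5):0·4+1→1
Read c(5,4) = 10, c(5,5) = 1.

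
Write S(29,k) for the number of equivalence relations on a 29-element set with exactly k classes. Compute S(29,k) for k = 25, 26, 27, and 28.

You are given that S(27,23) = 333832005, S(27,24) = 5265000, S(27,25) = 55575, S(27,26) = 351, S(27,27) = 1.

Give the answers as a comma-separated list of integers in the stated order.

626551380, 8336601, 74907, 406

i=28: T(28,24)=333832005+24·5265000=460192005 | T(28,25)=5265000+25·55575=6654375 | T(28,26)=55575+26·351=64701 | T(28,27)=351+27·1=378 | T(28,28)=1+28·0=1
i=29: T(29,25)=460192005+25·6654375=626551380 | T(29,26)=6654375+26·64701=8336601 | T(29,27)=64701+27·378=74907 | T(29,28)=378+28·1=406
Read S(29,25) = 626551380, S(29,26) = 8336601, S(29,27) = 74907, S(29,28) = 406.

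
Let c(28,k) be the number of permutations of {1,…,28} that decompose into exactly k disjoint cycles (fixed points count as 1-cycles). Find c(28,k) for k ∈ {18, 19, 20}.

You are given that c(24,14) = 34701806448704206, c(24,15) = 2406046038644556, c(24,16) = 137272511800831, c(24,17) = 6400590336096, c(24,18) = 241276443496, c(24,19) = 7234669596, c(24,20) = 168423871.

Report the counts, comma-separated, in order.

[25] T[25,15]:24*2406046038644556+34701806448704206=92446911376173550 · T[25,16]:24*137272511800831+2406046038644556=5700586321864500 · T[25,17]:24*6400590336096+137272511800831=290886679867135 · T[25,18]:24*241276443496+6400590336096=12191224980000 · T[25,19]:24*7234669596+241276443496=414908513800 · T[25,20]:24*168423871+7234669596=11276842500
[26] T[26,16]:25*5700586321864500+92446911376173550=234961569422786050 · T[26,17]:25*290886679867135+5700586321864500=12972753318542875 · T[26,18]:25*12191224980000+290886679867135=595667304367135 · T[26,19]:25*414908513800+12191224980000=22563937825000 · T[26,20]:25*11276842500+414908513800=696829576300
[27] T[27,17]:26*12972753318542875+234961569422786050=572253155704900800 · T[27,18]:26*595667304367135+12972753318542875=28460103232088385 · T[27,19]:26*22563937825000+595667304367135=1182329687817135 · T[27,20]:26*696829576300+22563937825000=40681506808800
[28] T[28,18]:27*28460103232088385+572253155704900800=1340675942971287195 · T[28,19]:27*1182329687817135+28460103232088385=60383004803151030 · T[28,20]:27*40681506808800+1182329687817135=2280730371654735
Read c(28,18) = 1340675942971287195, c(28,19) = 60383004803151030, c(28,20) = 2280730371654735.

1340675942971287195, 60383004803151030, 2280730371654735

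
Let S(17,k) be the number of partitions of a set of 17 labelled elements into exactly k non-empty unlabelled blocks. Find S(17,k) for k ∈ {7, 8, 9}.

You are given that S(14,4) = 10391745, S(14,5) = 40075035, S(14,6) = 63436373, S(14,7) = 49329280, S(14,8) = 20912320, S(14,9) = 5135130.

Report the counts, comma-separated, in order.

r15: T_15,5=5×40075035+10391745=210766920; T_15,6=6×63436373+40075035=420693273; T_15,7=7×49329280+63436373=408741333; T_15,8=8×20912320+49329280=216627840; T_15,9=9×5135130+20912320=67128490
r16: T_16,6=6×420693273+210766920=2734926558; T_16,7=7×408741333+420693273=3281882604; T_16,8=8×216627840+408741333=2141764053; T_16,9=9×67128490+216627840=820784250
r17: T_17,7=7×3281882604+2734926558=25708104786; T_17,8=8×2141764053+3281882604=20415995028; T_17,9=9×820784250+2141764053=9528822303
Read S(17,7) = 25708104786, S(17,8) = 20415995028, S(17,9) = 9528822303.

25708104786, 20415995028, 9528822303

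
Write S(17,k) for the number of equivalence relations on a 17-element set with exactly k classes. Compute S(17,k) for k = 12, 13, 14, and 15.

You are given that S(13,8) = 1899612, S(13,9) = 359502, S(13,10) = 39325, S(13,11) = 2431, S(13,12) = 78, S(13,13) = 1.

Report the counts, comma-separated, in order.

62022324, 4910178, 249900, 7820

@14  (14,9):359502·9+1899612→5135130, (14,10):39325·10+359502→752752, (14,11):2431·11+39325→66066, (14,12):78·12+2431→3367, (14,13):1·13+78→91, (14,14):0·14+1→1
@15  (15,10):752752·10+5135130→12662650, (15,11):66066·11+752752→1479478, (15,12):3367·12+66066→106470, (15,13):91·13+3367→4550, (15,14):1·14+91→105, (15,15):0·15+1→1
@16  (16,11):1479478·11+12662650→28936908, (16,12):106470·12+1479478→2757118, (16,13):4550·13+106470→165620, (16,14):105·14+4550→6020, (16,15):1·15+105→120
@17  (17,12):2757118·12+28936908→62022324, (17,13):165620·13+2757118→4910178, (17,14):6020·14+165620→249900, (17,15):120·15+6020→7820
Read S(17,12) = 62022324, S(17,13) = 4910178, S(17,14) = 249900, S(17,15) = 7820.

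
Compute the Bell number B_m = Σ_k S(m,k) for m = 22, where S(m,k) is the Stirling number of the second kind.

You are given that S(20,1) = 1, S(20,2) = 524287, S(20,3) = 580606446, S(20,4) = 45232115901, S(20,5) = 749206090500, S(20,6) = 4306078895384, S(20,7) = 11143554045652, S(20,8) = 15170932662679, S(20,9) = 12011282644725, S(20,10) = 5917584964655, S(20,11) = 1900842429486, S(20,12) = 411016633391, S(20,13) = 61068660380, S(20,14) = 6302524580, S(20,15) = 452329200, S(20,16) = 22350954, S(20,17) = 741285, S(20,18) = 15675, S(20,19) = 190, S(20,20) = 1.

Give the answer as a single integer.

4506715738447323

i=21: T(21,1)=0+1·1=1 | T(21,2)=1+2·524287=1048575 | T(21,3)=524287+3·580606446=1742343625 | T(21,4)=580606446+4·45232115901=181509070050 | T(21,5)=45232115901+5·749206090500=3791262568401 | T(21,6)=749206090500+6·4306078895384=26585679462804 | T(21,7)=4306078895384+7·11143554045652=82310957214948 | T(21,8)=11143554045652+8·15170932662679=132511015347084 | T(21,9)=15170932662679+9·12011282644725=123272476465204 | T(21,10)=12011282644725+10·5917584964655=71187132291275 | T(21,11)=5917584964655+11·1900842429486=26826851689001 | T(21,12)=1900842429486+12·411016633391=6833042030178 | T(21,13)=411016633391+13·61068660380=1204909218331 | T(21,14)=61068660380+14·6302524580=149304004500 | T(21,15)=6302524580+15·452329200=13087462580 | T(21,16)=452329200+16·22350954=809944464 | T(21,17)=22350954+17·741285=34952799 | T(21,18)=741285+18·15675=1023435 | T(21,19)=15675+19·190=19285 | T(21,20)=190+20·1=210 | T(21,21)=1+21·0=1
i=22: T(22,1)=0+1·1=1 | T(22,2)=1+2·1048575=2097151 | T(22,3)=1048575+3·1742343625=5228079450 | T(22,4)=1742343625+4·181509070050=727778623825 | T(22,5)=181509070050+5·3791262568401=19137821912055 | T(22,6)=3791262568401+6·26585679462804=163305339345225 | T(22,7)=26585679462804+7·82310957214948=602762379967440 | T(22,8)=82310957214948+8·132511015347084=1142399079991620 | T(22,9)=132511015347084+9·123272476465204=1241963303533920 | T(22,10)=123272476465204+10·71187132291275=835143799377954 | T(22,11)=71187132291275+11·26826851689001=366282500870286 | T(22,12)=26826851689001+12·6833042030178=108823356051137 | T(22,13)=6833042030178+13·1204909218331=22496861868481 | T(22,14)=1204909218331+14·149304004500=3295165281331 | T(22,15)=149304004500+15·13087462580=345615943200 | T(22,16)=13087462580+16·809944464=26046574004 | T(22,17)=809944464+17·34952799=1404142047 | T(22,18)=34952799+18·1023435=53374629 | T(22,19)=1023435+19·19285=1389850 | T(22,20)=19285+20·210=23485 | T(22,21)=210+21·1=231 | T(22,22)=1+22·0=1
B_22 = ΣS(22,k) = 1+2097151+5228079450+727778623825+19137821912055+163305339345225+602762379967440+1142399079991620+1241963303533920+835143799377954+366282500870286+108823356051137+22496861868481+3295165281331+345615943200+26046574004+1404142047+53374629+1389850+23485+231+1 = 4506715738447323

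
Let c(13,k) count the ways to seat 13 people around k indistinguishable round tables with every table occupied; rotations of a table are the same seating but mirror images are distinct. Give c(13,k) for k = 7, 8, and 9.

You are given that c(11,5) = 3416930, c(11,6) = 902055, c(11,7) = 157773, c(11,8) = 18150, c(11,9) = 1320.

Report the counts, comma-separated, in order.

i=12: T(12,6)=3416930+11·902055=13339535 | T(12,7)=902055+11·157773=2637558 | T(12,8)=157773+11·18150=357423 | T(12,9)=18150+11·1320=32670
i=13: T(13,7)=13339535+12·2637558=44990231 | T(13,8)=2637558+12·357423=6926634 | T(13,9)=357423+12·32670=749463
Read c(13,7) = 44990231, c(13,8) = 6926634, c(13,9) = 749463.

44990231, 6926634, 749463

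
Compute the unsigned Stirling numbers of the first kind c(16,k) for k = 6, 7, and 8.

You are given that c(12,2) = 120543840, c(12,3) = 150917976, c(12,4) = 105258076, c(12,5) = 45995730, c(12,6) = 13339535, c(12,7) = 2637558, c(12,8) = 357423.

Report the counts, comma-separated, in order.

row 13: T[13][3]=12·150917976+120543840=1931559552  T[13][4]=12·105258076+150917976=1414014888  T[13][5]=12·45995730+105258076=657206836  T[13][6]=12·13339535+45995730=206070150  T[13][7]=12·2637558+13339535=44990231  T[13][8]=12·357423+2637558=6926634
row 14: T[14][4]=13·1414014888+1931559552=20313753096  T[14][5]=13·657206836+1414014888=9957703756  T[14][6]=13·206070150+657206836=3336118786  T[14][7]=13·44990231+206070150=790943153  T[14][8]=13·6926634+44990231=135036473
row 15: T[15][5]=14·9957703756+20313753096=159721605680  T[15][6]=14·3336118786+9957703756=56663366760  T[15][7]=14·790943153+3336118786=14409322928  T[15][8]=14·135036473+790943153=2681453775
row 16: T[16][6]=15·56663366760+159721605680=1009672107080  T[16][7]=15·14409322928+56663366760=272803210680  T[16][8]=15·2681453775+14409322928=54631129553
Read c(16,6) = 1009672107080, c(16,7) = 272803210680, c(16,8) = 54631129553.

1009672107080, 272803210680, 54631129553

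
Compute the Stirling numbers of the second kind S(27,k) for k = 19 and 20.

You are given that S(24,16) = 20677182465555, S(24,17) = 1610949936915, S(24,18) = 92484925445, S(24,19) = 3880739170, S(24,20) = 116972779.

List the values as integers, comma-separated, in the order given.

229268487458010, 12246296312250

r25: T_25,17=17×1610949936915+20677182465555=48063331393110; T_25,18=18×92484925445+1610949936915=3275678594925; T_25,19=19×3880739170+92484925445=166218969675; T_25,20=20×116972779+3880739170=6220194750
r26: T_26,18=18×3275678594925+48063331393110=107025546101760; T_26,19=19×166218969675+3275678594925=6433839018750; T_26,20=20×6220194750+166218969675=290622864675
r27: T_27,19=19×6433839018750+107025546101760=229268487458010; T_27,20=20×290622864675+6433839018750=12246296312250
Read S(27,19) = 229268487458010, S(27,20) = 12246296312250.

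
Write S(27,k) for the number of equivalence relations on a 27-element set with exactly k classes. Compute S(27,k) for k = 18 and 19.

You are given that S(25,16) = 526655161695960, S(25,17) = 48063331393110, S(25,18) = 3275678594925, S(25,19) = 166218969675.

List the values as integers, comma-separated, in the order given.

3270191625210510, 229268487458010

row 26: T[26][17]=17·48063331393110+526655161695960=1343731795378830  T[26][18]=18·3275678594925+48063331393110=107025546101760  T[26][19]=19·166218969675+3275678594925=6433839018750
row 27: T[27][18]=18·107025546101760+1343731795378830=3270191625210510  T[27][19]=19·6433839018750+107025546101760=229268487458010
Read S(27,18) = 3270191625210510, S(27,19) = 229268487458010.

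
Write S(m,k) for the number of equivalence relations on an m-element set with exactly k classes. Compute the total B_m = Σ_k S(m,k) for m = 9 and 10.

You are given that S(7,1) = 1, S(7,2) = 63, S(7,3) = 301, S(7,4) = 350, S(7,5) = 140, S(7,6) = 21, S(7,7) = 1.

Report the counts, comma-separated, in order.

21147, 115975

r8: T_8,1=1×1+0=1; T_8,2=2×63+1=127; T_8,3=3×301+63=966; T_8,4=4×350+301=1701; T_8,5=5×140+350=1050; T_8,6=6×21+140=266; T_8,7=7×1+21=28; T_8,8=8×0+1=1
r9: T_9,1=1×1+0=1; T_9,2=2×127+1=255; T_9,3=3×966+127=3025; T_9,4=4×1701+966=7770; T_9,5=5×1050+1701=6951; T_9,6=6×266+1050=2646; T_9,7=7×28+266=462; T_9,8=8×1+28=36; T_9,9=9×0+1=1
r10: T_10,1=1×1+0=1; T_10,2=2×255+1=511; T_10,3=3×3025+255=9330; T_10,4=4×7770+3025=34105; T_10,5=5×6951+7770=42525; T_10,6=6×2646+6951=22827; T_10,7=7×462+2646=5880; T_10,8=8×36+462=750; T_10,9=9×1+36=45; T_10,10=10×0+1=1
B_9 = ΣS(9,k) = 1+255+3025+7770+6951+2646+462+36+1 = 21147
B_10 = ΣS(10,k) = 1+511+9330+34105+42525+22827+5880+750+45+1 = 115975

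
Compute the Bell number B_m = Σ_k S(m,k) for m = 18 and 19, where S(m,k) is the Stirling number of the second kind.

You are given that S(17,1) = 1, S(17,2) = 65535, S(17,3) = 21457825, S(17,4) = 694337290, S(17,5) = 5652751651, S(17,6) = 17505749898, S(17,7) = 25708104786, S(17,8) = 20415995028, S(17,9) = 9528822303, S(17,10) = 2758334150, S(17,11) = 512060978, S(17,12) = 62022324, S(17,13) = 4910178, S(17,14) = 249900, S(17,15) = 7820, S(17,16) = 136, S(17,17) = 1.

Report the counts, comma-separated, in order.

i=18: T(18,1)=0+1·1=1 | T(18,2)=1+2·65535=131071 | T(18,3)=65535+3·21457825=64439010 | T(18,4)=21457825+4·694337290=2798806985 | T(18,5)=694337290+5·5652751651=28958095545 | T(18,6)=5652751651+6·17505749898=110687251039 | T(18,7)=17505749898+7·25708104786=197462483400 | T(18,8)=25708104786+8·20415995028=189036065010 | T(18,9)=20415995028+9·9528822303=106175395755 | T(18,10)=9528822303+10·2758334150=37112163803 | T(18,11)=2758334150+11·512060978=8391004908 | T(18,12)=512060978+12·62022324=1256328866 | T(18,13)=62022324+13·4910178=125854638 | T(18,14)=4910178+14·249900=8408778 | T(18,15)=249900+15·7820=367200 | T(18,16)=7820+16·136=9996 | T(18,17)=136+17·1=153 | T(18,18)=1+18·0=1
i=19: T(19,1)=0+1·1=1 | T(19,2)=1+2·131071=262143 | T(19,3)=131071+3·64439010=193448101 | T(19,4)=64439010+4·2798806985=11259666950 | T(19,5)=2798806985+5·28958095545=147589284710 | T(19,6)=28958095545+6·110687251039=693081601779 | T(19,7)=110687251039+7·197462483400=1492924634839 | T(19,8)=197462483400+8·189036065010=1709751003480 | T(19,9)=189036065010+9·106175395755=1144614626805 | T(19,10)=106175395755+10·37112163803=477297033785 | T(19,11)=37112163803+11·8391004908=129413217791 | T(19,12)=8391004908+12·1256328866=23466951300 | T(19,13)=1256328866+13·125854638=2892439160 | T(19,14)=125854638+14·8408778=243577530 | T(19,15)=8408778+15·367200=13916778 | T(19,16)=367200+16·9996=527136 | T(19,17)=9996+17·153=12597 | T(19,18)=153+18·1=171 | T(19,19)=1+19·0=1
B_18 = ΣS(18,k) = 1+131071+64439010+2798806985+28958095545+110687251039+197462483400+189036065010+106175395755+37112163803+8391004908+1256328866+125854638+8408778+367200+9996+153+1 = 682076806159
B_19 = ΣS(19,k) = 1+262143+193448101+11259666950+147589284710+693081601779+1492924634839+1709751003480+1144614626805+477297033785+129413217791+23466951300+2892439160+243577530+13916778+527136+12597+171+1 = 5832742205057

682076806159, 5832742205057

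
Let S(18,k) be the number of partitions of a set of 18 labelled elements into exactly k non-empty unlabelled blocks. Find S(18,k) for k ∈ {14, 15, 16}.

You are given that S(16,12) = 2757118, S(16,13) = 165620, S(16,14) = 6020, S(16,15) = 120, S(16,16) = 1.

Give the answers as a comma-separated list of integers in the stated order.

r17: T_17,13=13×165620+2757118=4910178; T_17,14=14×6020+165620=249900; T_17,15=15×120+6020=7820; T_17,16=16×1+120=136
r18: T_18,14=14×249900+4910178=8408778; T_18,15=15×7820+249900=367200; T_18,16=16×136+7820=9996
Read S(18,14) = 8408778, S(18,15) = 367200, S(18,16) = 9996.

8408778, 367200, 9996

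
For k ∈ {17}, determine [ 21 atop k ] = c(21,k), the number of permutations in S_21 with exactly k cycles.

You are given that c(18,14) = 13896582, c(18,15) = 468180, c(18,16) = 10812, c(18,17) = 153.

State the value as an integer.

i=19: T(19,15)=13896582+18·468180=22323822 | T(19,16)=468180+18·10812=662796 | T(19,17)=10812+18·153=13566
i=20: T(20,16)=22323822+19·662796=34916946 | T(20,17)=662796+19·13566=920550
i=21: T(21,17)=34916946+20·920550=53327946
Read c(21,17) = 53327946.

53327946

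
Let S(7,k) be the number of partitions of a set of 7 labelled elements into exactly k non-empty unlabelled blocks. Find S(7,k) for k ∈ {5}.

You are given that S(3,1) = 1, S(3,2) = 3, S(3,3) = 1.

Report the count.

140

r4: T_4,2=2×3+1=7; T_4,3=3×1+3=6; T_4,4=4×0+1=1
r5: T_5,3=3×6+7=25; T_5,4=4×1+6=10; T_5,5=5×0+1=1
r6: T_6,4=4×10+25=65; T_6,5=5×1+10=15
r7: T_7,5=5×15+65=140
Read S(7,5) = 140.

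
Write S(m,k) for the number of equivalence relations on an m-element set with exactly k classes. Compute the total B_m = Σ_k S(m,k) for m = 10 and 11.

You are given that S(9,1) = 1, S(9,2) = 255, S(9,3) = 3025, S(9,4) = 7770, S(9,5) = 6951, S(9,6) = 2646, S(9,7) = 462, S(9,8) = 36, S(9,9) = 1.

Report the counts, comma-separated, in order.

115975, 678570

i=10: T(10,1)=0+1·1=1 | T(10,2)=1+2·255=511 | T(10,3)=255+3·3025=9330 | T(10,4)=3025+4·7770=34105 | T(10,5)=7770+5·6951=42525 | T(10,6)=6951+6·2646=22827 | T(10,7)=2646+7·462=5880 | T(10,8)=462+8·36=750 | T(10,9)=36+9·1=45 | T(10,10)=1+10·0=1
i=11: T(11,1)=0+1·1=1 | T(11,2)=1+2·511=1023 | T(11,3)=511+3·9330=28501 | T(11,4)=9330+4·34105=145750 | T(11,5)=34105+5·42525=246730 | T(11,6)=42525+6·22827=179487 | T(11,7)=22827+7·5880=63987 | T(11,8)=5880+8·750=11880 | T(11,9)=750+9·45=1155 | T(11,10)=45+10·1=55 | T(11,11)=1+11·0=1
B_10 = ΣS(10,k) = 1+511+9330+34105+42525+22827+5880+750+45+1 = 115975
B_11 = ΣS(11,k) = 1+1023+28501+145750+246730+179487+63987+11880+1155+55+1 = 678570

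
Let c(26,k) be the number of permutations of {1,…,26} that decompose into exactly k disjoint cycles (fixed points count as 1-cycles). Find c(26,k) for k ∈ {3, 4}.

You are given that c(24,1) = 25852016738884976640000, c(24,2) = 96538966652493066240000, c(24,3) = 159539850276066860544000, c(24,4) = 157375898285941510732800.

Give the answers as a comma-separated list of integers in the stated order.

100480171548351161548800000, 102339530601744675672576000

@25  (25,2):96538966652493066240000·24+25852016738884976640000→2342787216398718566400000, (25,3):159539850276066860544000·24+96538966652493066240000→3925495373278097719296000, (25,4):157375898285941510732800·24+159539850276066860544000→3936561409138663118131200
@26  (26,3):3925495373278097719296000·25+2342787216398718566400000→100480171548351161548800000, (26,4):3936561409138663118131200·25+3925495373278097719296000→102339530601744675672576000
Read c(26,3) = 100480171548351161548800000, c(26,4) = 102339530601744675672576000.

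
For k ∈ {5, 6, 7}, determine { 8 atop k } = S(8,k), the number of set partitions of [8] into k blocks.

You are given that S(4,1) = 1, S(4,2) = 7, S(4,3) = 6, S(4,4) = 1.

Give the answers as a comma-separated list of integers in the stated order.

[5] T[5,2]:2*7+1=15 · T[5,3]:3*6+7=25 · T[5,4]:4*1+6=10 · T[5,5]:5*0+1=1
[6] T[6,3]:3*25+15=90 · T[6,4]:4*10+25=65 · T[6,5]:5*1+10=15 · T[6,6]:6*0+1=1
[7] T[7,4]:4*65+90=350 · T[7,5]:5*15+65=140 · T[7,6]:6*1+15=21 · T[7,7]:7*0+1=1
[8] T[8,5]:5*140+350=1050 · T[8,6]:6*21+140=266 · T[8,7]:7*1+21=28
Read S(8,5) = 1050, S(8,6) = 266, S(8,7) = 28.

1050, 266, 28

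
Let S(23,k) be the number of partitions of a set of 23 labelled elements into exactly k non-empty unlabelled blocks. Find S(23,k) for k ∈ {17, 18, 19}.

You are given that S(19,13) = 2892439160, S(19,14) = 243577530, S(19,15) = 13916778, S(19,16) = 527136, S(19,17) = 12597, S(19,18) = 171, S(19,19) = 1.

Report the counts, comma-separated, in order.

49916988803, 2364885369, 79781779

row 20: T[20][14]=14·243577530+2892439160=6302524580  T[20][15]=15·13916778+243577530=452329200  T[20][16]=16·527136+13916778=22350954  T[20][17]=17·12597+527136=741285  T[20][18]=18·171+12597=15675  T[20][19]=19·1+171=190
row 21: T[21][15]=15·452329200+6302524580=13087462580  T[21][16]=16·22350954+452329200=809944464  T[21][17]=17·741285+22350954=34952799  T[21][18]=18·15675+741285=1023435  T[21][19]=19·190+15675=19285
row 22: T[22][16]=16·809944464+13087462580=26046574004  T[22][17]=17·34952799+809944464=1404142047  T[22][18]=18·1023435+34952799=53374629  T[22][19]=19·19285+1023435=1389850
row 23: T[23][17]=17·1404142047+26046574004=49916988803  T[23][18]=18·53374629+1404142047=2364885369  T[23][19]=19·1389850+53374629=79781779
Read S(23,17) = 49916988803, S(23,18) = 2364885369, S(23,19) = 79781779.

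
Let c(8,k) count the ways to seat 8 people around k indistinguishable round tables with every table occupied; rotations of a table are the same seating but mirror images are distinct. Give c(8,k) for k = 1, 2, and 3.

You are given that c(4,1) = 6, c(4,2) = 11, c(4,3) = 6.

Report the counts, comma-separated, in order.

5040, 13068, 13132

r5: T_5,1=4×6+0=24; T_5,2=4×11+6=50; T_5,3=4×6+11=35
r6: T_6,1=5×24+0=120; T_6,2=5×50+24=274; T_6,3=5×35+50=225
r7: T_7,1=6×120+0=720; T_7,2=6×274+120=1764; T_7,3=6×225+274=1624
r8: T_8,1=7×720+0=5040; T_8,2=7×1764+720=13068; T_8,3=7×1624+1764=13132
Read c(8,1) = 5040, c(8,2) = 13068, c(8,3) = 13132.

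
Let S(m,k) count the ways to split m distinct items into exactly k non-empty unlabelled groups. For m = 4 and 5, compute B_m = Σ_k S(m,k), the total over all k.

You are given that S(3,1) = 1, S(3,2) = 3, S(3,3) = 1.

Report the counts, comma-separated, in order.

15, 52

i=4: T(4,1)=0+1·1=1 | T(4,2)=1+2·3=7 | T(4,3)=3+3·1=6 | T(4,4)=1+4·0=1
i=5: T(5,1)=0+1·1=1 | T(5,2)=1+2·7=15 | T(5,3)=7+3·6=25 | T(5,4)=6+4·1=10 | T(5,5)=1+5·0=1
B_4 = ΣS(4,k) = 1+7+6+1 = 15
B_5 = ΣS(5,k) = 1+15+25+10+1 = 52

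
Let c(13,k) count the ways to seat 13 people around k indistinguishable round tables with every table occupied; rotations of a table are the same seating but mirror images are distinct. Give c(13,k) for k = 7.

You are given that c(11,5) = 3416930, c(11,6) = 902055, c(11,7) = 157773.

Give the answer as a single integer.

44990231

i=12: T(12,6)=3416930+11·902055=13339535 | T(12,7)=902055+11·157773=2637558
i=13: T(13,7)=13339535+12·2637558=44990231
Read c(13,7) = 44990231.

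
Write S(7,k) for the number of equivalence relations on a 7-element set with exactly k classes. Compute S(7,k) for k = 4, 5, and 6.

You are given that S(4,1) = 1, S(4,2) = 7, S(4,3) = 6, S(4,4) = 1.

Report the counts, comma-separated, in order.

[5] T[5,2]:2*7+1=15 · T[5,3]:3*6+7=25 · T[5,4]:4*1+6=10 · T[5,5]:5*0+1=1
[6] T[6,3]:3*25+15=90 · T[6,4]:4*10+25=65 · T[6,5]:5*1+10=15 · T[6,6]:6*0+1=1
[7] T[7,4]:4*65+90=350 · T[7,5]:5*15+65=140 · T[7,6]:6*1+15=21
Read S(7,4) = 350, S(7,5) = 140, S(7,6) = 21.

350, 140, 21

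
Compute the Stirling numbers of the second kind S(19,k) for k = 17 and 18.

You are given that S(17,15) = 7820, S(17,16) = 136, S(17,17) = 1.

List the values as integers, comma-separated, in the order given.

12597, 171

[18] T[18,16]:16*136+7820=9996 · T[18,17]:17*1+136=153 · T[18,18]:18*0+1=1
[19] T[19,17]:17*153+9996=12597 · T[19,18]:18*1+153=171
Read S(19,17) = 12597, S(19,18) = 171.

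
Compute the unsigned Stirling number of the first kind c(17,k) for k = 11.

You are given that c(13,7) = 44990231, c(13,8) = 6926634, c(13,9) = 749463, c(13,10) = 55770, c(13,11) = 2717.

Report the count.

r14: T_14,8=13×6926634+44990231=135036473; T_14,9=13×749463+6926634=16669653; T_14,10=13×55770+749463=1474473; T_14,11=13×2717+55770=91091
r15: T_15,9=14×16669653+135036473=368411615; T_15,10=14×1474473+16669653=37312275; T_15,11=14×91091+1474473=2749747
r16: T_16,10=15×37312275+368411615=928095740; T_16,11=15×2749747+37312275=78558480
r17: T_17,11=16×78558480+928095740=2185031420
Read c(17,11) = 2185031420.

2185031420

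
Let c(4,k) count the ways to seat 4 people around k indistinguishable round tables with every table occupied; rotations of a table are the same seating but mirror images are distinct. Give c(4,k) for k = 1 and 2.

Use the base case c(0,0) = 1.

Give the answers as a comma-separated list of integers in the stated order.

6, 11

[1] T[1,1]:0*0+1=1
[2] T[2,1]:1*1+0=1 · T[2,2]:1*0+1=1
[3] T[3,1]:2*1+0=2 · T[3,2]:2*1+1=3
[4] T[4,1]:3*2+0=6 · T[4,2]:3*3+2=11
Read c(4,1) = 6, c(4,2) = 11.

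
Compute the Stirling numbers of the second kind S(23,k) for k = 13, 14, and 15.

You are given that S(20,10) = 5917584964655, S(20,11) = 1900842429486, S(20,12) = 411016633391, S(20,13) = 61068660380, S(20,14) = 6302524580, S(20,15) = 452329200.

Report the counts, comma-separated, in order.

@21  (21,11):1900842429486·11+5917584964655→26826851689001, (21,12):411016633391·12+1900842429486→6833042030178, (21,13):61068660380·13+411016633391→1204909218331, (21,14):6302524580·14+61068660380→149304004500, (21,15):452329200·15+6302524580→13087462580
@22  (22,12):6833042030178·12+26826851689001→108823356051137, (22,13):1204909218331·13+6833042030178→22496861868481, (22,14):149304004500·14+1204909218331→3295165281331, (22,15):13087462580·15+149304004500→345615943200
@23  (23,13):22496861868481·13+108823356051137→401282560341390, (23,14):3295165281331·14+22496861868481→68629175807115, (23,15):345615943200·15+3295165281331→8479404429331
Read S(23,13) = 401282560341390, S(23,14) = 68629175807115, S(23,15) = 8479404429331.

401282560341390, 68629175807115, 8479404429331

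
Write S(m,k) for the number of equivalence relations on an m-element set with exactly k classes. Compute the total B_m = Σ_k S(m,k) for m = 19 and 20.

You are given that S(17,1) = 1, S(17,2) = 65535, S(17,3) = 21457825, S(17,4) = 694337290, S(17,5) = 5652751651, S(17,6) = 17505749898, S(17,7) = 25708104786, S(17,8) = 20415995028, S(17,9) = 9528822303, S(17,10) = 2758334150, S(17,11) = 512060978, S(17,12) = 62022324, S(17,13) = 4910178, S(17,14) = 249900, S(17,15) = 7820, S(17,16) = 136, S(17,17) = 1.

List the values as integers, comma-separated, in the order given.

row 18: T[18][1]=1·1+0=1  T[18][2]=2·65535+1=131071  T[18][3]=3·21457825+65535=64439010  T[18][4]=4·694337290+21457825=2798806985  T[18][5]=5·5652751651+694337290=28958095545  T[18][6]=6·17505749898+5652751651=110687251039  T[18][7]=7·25708104786+17505749898=197462483400  T[18][8]=8·20415995028+25708104786=189036065010  T[18][9]=9·9528822303+20415995028=106175395755  T[18][10]=10·2758334150+9528822303=37112163803  T[18][11]=11·512060978+2758334150=8391004908  T[18][12]=12·62022324+512060978=1256328866  T[18][13]=13·4910178+62022324=125854638  T[18][14]=14·249900+4910178=8408778  T[18][15]=15·7820+249900=367200  T[18][16]=16·136+7820=9996  T[18][17]=17·1+136=153  T[18][18]=18·0+1=1
row 19: T[19][1]=1·1+0=1  T[19][2]=2·131071+1=262143  T[19][3]=3·64439010+131071=193448101  T[19][4]=4·2798806985+64439010=11259666950  T[19][5]=5·28958095545+2798806985=147589284710  T[19][6]=6·110687251039+28958095545=693081601779  T[19][7]=7·197462483400+110687251039=1492924634839  T[19][8]=8·189036065010+197462483400=1709751003480  T[19][9]=9·106175395755+189036065010=1144614626805  T[19][10]=10·37112163803+106175395755=477297033785  T[19][11]=11·8391004908+37112163803=129413217791  T[19][12]=12·1256328866+8391004908=23466951300  T[19][13]=13·125854638+1256328866=2892439160  T[19][14]=14·8408778+125854638=243577530  T[19][15]=15·367200+8408778=13916778  T[19][16]=16·9996+367200=527136  T[19][17]=17·153+9996=12597  T[19][18]=18·1+153=171  T[19][19]=19·0+1=1
row 20: T[20][1]=1·1+0=1  T[20][2]=2·262143+1=524287  T[20][3]=3·193448101+262143=580606446  T[20][4]=4·11259666950+193448101=45232115901  T[20][5]=5·147589284710+11259666950=749206090500  T[20][6]=6·693081601779+147589284710=4306078895384  T[20][7]=7·1492924634839+693081601779=11143554045652  T[20][8]=8·1709751003480+1492924634839=15170932662679  T[20][9]=9·1144614626805+1709751003480=12011282644725  T[20][10]=10·477297033785+1144614626805=5917584964655  T[20][11]=11·129413217791+477297033785=1900842429486  T[20][12]=12·23466951300+129413217791=411016633391  T[20][13]=13·2892439160+23466951300=61068660380  T[20][14]=14·243577530+2892439160=6302524580  T[20][15]=15·13916778+243577530=452329200  T[20][16]=16·527136+13916778=22350954  T[20][17]=17·12597+527136=741285  T[20][18]=18·171+12597=15675  T[20][19]=19·1+171=190  T[20][20]=20·0+1=1
B_19 = ΣS(19,k) = 1+262143+193448101+11259666950+147589284710+693081601779+1492924634839+1709751003480+1144614626805+477297033785+129413217791+23466951300+2892439160+243577530+13916778+527136+12597+171+1 = 5832742205057
B_20 = ΣS(20,k) = 1+524287+580606446+45232115901+749206090500+4306078895384+11143554045652+15170932662679+12011282644725+5917584964655+1900842429486+411016633391+61068660380+6302524580+452329200+22350954+741285+15675+190+1 = 51724158235372

5832742205057, 51724158235372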